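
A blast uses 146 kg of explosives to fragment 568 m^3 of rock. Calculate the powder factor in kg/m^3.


0.257 kg/m^3

Powder factor = explosive mass / rock volume
= 146 / 568
= 0.257 kg/m^3


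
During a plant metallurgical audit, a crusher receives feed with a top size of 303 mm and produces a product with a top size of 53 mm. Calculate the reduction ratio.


5.717

Reduction ratio = feed size / product size
= 303 / 53
= 5.717


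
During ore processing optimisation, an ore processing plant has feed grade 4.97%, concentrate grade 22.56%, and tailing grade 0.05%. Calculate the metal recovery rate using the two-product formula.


99.2139%

Using the two-product formula:
R = 100 * c * (f - t) / (f * (c - t))
Numerator = 100 * 22.56 * (4.97 - 0.05)
= 100 * 22.56 * 4.92
= 11099.52
Denominator = 4.97 * (22.56 - 0.05)
= 4.97 * 22.51
= 111.8747
R = 11099.52 / 111.8747
= 99.2139%


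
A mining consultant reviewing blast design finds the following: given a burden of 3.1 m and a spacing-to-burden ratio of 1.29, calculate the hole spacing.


Spacing = burden * ratio
= 3.1 * 1.29
= 3.999 m

3.999 m


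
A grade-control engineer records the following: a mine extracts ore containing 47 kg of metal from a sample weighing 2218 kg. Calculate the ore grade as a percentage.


Ore grade = (metal mass / ore mass) * 100
= (47 / 2218) * 100
= 0.0211902615 * 100
= 2.119%

2.119%


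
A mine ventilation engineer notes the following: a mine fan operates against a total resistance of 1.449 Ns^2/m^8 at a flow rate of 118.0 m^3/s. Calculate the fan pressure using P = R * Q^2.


20175.876 Pa

Compute Q^2:
Q^2 = 118.0^2 = 13924.0
Compute pressure:
P = R * Q^2 = 1.449 * 13924.0
= 20175.876 Pa


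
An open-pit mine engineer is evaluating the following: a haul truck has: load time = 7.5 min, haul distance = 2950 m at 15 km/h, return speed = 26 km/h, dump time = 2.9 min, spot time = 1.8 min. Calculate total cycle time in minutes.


30.8077 min

Convert haul speed to m/min: 15 * 1000/60 = 250 m/min
Haul time = 2950 / 250 = 11.8 min
Convert return speed to m/min: 26 * 1000/60 = 433.3333333 m/min
Return time = 2950 / 433.3333333 = 6.807692308 min
Total cycle time:
= 7.5 + 11.8 + 2.9 + 6.807692308 + 1.8
= 30.8077 min


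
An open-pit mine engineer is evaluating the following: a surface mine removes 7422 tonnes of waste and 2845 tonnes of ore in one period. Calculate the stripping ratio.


2.6088

Stripping ratio = waste tonnage / ore tonnage
= 7422 / 2845
= 2.6088


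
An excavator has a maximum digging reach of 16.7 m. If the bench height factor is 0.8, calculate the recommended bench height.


13.36 m

Bench height = reach * factor
= 16.7 * 0.8
= 13.36 m


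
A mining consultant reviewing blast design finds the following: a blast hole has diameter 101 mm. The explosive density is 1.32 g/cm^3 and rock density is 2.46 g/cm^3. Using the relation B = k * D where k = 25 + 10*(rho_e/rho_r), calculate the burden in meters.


First, compute k:
rho_e / rho_r = 1.32 / 2.46 = 0.5365853659
k = 25 + 10 * 0.5365853659 = 30.36585366
Then, compute burden:
B = k * D / 1000 = 30.36585366 * 101 / 1000
= 3066.95122 / 1000
= 3.067 m

3.067 m


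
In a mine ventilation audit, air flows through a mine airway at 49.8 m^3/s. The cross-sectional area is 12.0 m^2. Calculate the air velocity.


4.15 m/s

Velocity = flow rate / cross-sectional area
= 49.8 / 12.0
= 4.15 m/s


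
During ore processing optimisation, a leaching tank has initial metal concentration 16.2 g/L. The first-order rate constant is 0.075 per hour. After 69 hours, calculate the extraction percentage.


Compute the exponent:
-k * t = -0.075 * 69 = -5.175
Remaining concentration:
C = 16.2 * exp(-5.175)
= 16.2 * 0.005656216914
= 0.09163071401 g/L
Extracted = 16.2 - 0.09163071401 = 16.10836929 g/L
Extraction % = 16.10836929 / 16.2 * 100
= 99.4344%

99.4344%


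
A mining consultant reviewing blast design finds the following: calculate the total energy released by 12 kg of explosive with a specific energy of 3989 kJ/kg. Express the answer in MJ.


Energy = mass * specific_energy / 1000
= 12 * 3989 / 1000
= 47868 / 1000
= 47.868 MJ

47.868 MJ


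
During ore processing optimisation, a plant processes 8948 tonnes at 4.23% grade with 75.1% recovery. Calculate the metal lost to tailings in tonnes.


Total metal in feed:
= 8948 * 4.23 / 100 = 378.5004 tonnes
Metal recovered:
= 378.5004 * 75.1 / 100 = 284.2538004 tonnes
Metal lost to tailings:
= 378.5004 - 284.2538004
= 94.2466 tonnes

94.2466 tonnes


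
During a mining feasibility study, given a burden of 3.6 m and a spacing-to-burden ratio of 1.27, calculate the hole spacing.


Spacing = burden * ratio
= 3.6 * 1.27
= 4.572 m

4.572 m


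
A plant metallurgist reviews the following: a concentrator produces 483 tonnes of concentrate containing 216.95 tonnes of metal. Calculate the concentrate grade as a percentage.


44.9172%

Grade = (metal in concentrate / concentrate mass) * 100
= (216.95 / 483) * 100
= 0.4491718427 * 100
= 44.9172%


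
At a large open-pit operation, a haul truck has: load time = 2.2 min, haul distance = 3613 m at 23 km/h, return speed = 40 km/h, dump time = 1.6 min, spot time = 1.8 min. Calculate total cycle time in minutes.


20.4447 min

Convert haul speed to m/min: 23 * 1000/60 = 383.3333333 m/min
Haul time = 3613 / 383.3333333 = 9.425217391 min
Convert return speed to m/min: 40 * 1000/60 = 666.6666667 m/min
Return time = 3613 / 666.6666667 = 5.4195 min
Total cycle time:
= 2.2 + 9.425217391 + 1.6 + 5.4195 + 1.8
= 20.4447 min


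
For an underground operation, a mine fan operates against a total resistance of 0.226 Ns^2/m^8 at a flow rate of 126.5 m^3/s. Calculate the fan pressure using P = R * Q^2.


Compute Q^2:
Q^2 = 126.5^2 = 16002.25
Compute pressure:
P = R * Q^2 = 0.226 * 16002.25
= 3616.5085 Pa

3616.5085 Pa


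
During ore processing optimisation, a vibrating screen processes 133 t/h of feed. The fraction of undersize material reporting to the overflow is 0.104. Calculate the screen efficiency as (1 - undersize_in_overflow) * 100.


Screen efficiency = (1 - fraction of undersize in overflow) * 100
= (1 - 0.104) * 100
= 0.896 * 100
= 89.6%

89.6%


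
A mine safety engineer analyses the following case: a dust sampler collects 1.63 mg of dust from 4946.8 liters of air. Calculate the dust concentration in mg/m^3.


0.3295 mg/m^3

Convert liters to m^3: 1 m^3 = 1000 L
Concentration = mass / volume * 1000
= 1.63 / 4946.8 * 1000
= 0.0003295059432 * 1000
= 0.3295 mg/m^3


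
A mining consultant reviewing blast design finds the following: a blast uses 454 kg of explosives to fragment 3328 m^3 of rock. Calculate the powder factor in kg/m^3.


Powder factor = explosive mass / rock volume
= 454 / 3328
= 0.1364 kg/m^3

0.1364 kg/m^3


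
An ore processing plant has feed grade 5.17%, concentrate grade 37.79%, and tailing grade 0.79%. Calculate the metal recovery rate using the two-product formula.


Using the two-product formula:
R = 100 * c * (f - t) / (f * (c - t))
Numerator = 100 * 37.79 * (5.17 - 0.79)
= 100 * 37.79 * 4.38
= 16552.02
Denominator = 5.17 * (37.79 - 0.79)
= 5.17 * 37.0
= 191.29
R = 16552.02 / 191.29
= 86.5284%

86.5284%


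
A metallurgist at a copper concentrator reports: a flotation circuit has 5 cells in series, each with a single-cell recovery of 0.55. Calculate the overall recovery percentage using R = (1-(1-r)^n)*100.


98.1547%

Complement of single-cell recovery:
1 - r = 1 - 0.55 = 0.45
Raise to power n:
(1 - r)^5 = 0.45^5 = 0.0184528125
Overall recovery:
R = (1 - 0.0184528125) * 100
= 98.1547%


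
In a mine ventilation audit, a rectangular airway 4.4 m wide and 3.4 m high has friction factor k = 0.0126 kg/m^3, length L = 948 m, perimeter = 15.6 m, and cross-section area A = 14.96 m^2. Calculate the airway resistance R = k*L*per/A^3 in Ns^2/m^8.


0.0557 Ns^2/m^8

Compute the numerator:
k * L * per = 0.0126 * 948 * 15.6
= 186.33888
Compute the denominator:
A^3 = 14.96^3 = 3348.071936
Resistance:
R = 186.33888 / 3348.071936
= 0.0557 Ns^2/m^8


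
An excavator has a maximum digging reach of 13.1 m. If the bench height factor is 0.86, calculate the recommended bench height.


Bench height = reach * factor
= 13.1 * 0.86
= 11.266 m

11.266 m


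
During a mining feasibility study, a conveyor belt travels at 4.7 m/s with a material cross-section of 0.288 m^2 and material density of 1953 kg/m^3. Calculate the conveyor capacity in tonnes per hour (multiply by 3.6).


9516.8909 t/h

Volumetric flow = speed * area
= 4.7 * 0.288 = 1.3536 m^3/s
Mass flow = volumetric * density
= 1.3536 * 1953 = 2643.5808 kg/s
Convert to t/h: multiply by 3.6
Capacity = 2643.5808 * 3.6
= 9516.8909 t/h


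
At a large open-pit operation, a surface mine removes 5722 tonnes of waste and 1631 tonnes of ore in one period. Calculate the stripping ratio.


Stripping ratio = waste tonnage / ore tonnage
= 5722 / 1631
= 3.5083

3.5083


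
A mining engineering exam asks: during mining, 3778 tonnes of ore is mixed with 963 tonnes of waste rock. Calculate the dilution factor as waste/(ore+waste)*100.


Total material = ore + waste
= 3778 + 963 = 4741 tonnes
Dilution = waste / total * 100
= 963 / 4741 * 100
= 0.2031217043 * 100
= 20.3122%

20.3122%


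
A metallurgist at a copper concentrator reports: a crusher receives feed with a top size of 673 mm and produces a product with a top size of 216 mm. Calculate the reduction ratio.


Reduction ratio = feed size / product size
= 673 / 216
= 3.1157

3.1157


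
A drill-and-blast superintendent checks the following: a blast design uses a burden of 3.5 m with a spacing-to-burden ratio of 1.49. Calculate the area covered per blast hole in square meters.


18.2525 m^2

First, find the spacing:
Spacing = burden * ratio = 3.5 * 1.49
= 5.215 m
Then, calculate the area:
Area = burden * spacing = 3.5 * 5.215
= 18.2525 m^2


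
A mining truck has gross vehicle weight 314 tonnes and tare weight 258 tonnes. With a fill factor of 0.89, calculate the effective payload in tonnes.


49.84 tonnes

Maximum payload = gross - tare
= 314 - 258 = 56 tonnes
Effective payload = max payload * fill factor
= 56 * 0.89
= 49.84 tonnes


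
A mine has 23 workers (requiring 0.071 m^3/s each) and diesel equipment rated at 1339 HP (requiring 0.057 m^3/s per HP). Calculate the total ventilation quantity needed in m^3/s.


Airflow for workers:
Q_people = 23 * 0.071 = 1.633 m^3/s
Airflow for diesel equipment:
Q_diesel = 1339 * 0.057 = 76.323 m^3/s
Total ventilation:
Q_total = 1.633 + 76.323
= 77.956 m^3/s

77.956 m^3/s


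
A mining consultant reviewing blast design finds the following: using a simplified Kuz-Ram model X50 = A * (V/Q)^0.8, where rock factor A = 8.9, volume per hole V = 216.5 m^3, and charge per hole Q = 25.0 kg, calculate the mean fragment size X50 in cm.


Compute V/Q:
V/Q = 216.5 / 25.0 = 8.66
Raise to the power 0.8:
(V/Q)^0.8 = 8.66^0.8 = 5.623598593
Multiply by A:
X50 = 8.9 * 5.623598593
= 50.05 cm

50.05 cm


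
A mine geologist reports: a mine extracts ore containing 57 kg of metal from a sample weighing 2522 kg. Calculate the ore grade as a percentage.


Ore grade = (metal mass / ore mass) * 100
= (57 / 2522) * 100
= 0.02260111023 * 100
= 2.2601%

2.2601%


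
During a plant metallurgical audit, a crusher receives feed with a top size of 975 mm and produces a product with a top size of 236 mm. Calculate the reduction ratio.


4.1314

Reduction ratio = feed size / product size
= 975 / 236
= 4.1314


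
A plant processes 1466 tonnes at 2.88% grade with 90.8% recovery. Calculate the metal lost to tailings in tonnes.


3.8843 tonnes

Total metal in feed:
= 1466 * 2.88 / 100 = 42.2208 tonnes
Metal recovered:
= 42.2208 * 90.8 / 100 = 38.3364864 tonnes
Metal lost to tailings:
= 42.2208 - 38.3364864
= 3.8843 tonnes


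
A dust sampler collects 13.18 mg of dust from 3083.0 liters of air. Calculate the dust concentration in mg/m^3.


4.2751 mg/m^3

Convert liters to m^3: 1 m^3 = 1000 L
Concentration = mass / volume * 1000
= 13.18 / 3083.0 * 1000
= 0.004275056763 * 1000
= 4.2751 mg/m^3


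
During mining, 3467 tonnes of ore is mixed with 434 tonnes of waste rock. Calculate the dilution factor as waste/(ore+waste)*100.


11.1254%

Total material = ore + waste
= 3467 + 434 = 3901 tonnes
Dilution = waste / total * 100
= 434 / 3901 * 100
= 0.1112535247 * 100
= 11.1254%


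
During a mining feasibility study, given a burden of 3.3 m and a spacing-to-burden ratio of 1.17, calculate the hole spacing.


3.861 m

Spacing = burden * ratio
= 3.3 * 1.17
= 3.861 m


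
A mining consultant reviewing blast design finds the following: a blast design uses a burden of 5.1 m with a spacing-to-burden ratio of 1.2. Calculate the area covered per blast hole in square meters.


First, find the spacing:
Spacing = burden * ratio = 5.1 * 1.2
= 6.12 m
Then, calculate the area:
Area = burden * spacing = 5.1 * 6.12
= 31.212 m^2

31.212 m^2


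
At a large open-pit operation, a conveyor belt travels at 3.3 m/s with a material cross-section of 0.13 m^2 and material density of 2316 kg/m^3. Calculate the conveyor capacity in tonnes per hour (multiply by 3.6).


Volumetric flow = speed * area
= 3.3 * 0.13 = 0.429 m^3/s
Mass flow = volumetric * density
= 0.429 * 2316 = 993.564 kg/s
Convert to t/h: multiply by 3.6
Capacity = 993.564 * 3.6
= 3576.8304 t/h

3576.8304 t/h


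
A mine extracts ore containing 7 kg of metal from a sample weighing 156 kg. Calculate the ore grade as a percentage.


4.4872%

Ore grade = (metal mass / ore mass) * 100
= (7 / 156) * 100
= 0.04487179487 * 100
= 4.4872%


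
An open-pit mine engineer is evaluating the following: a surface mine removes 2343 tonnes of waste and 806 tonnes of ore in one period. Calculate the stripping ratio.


2.9069

Stripping ratio = waste tonnage / ore tonnage
= 2343 / 806
= 2.9069


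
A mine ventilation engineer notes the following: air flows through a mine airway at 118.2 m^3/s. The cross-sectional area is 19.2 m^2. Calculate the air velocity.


6.1563 m/s

Velocity = flow rate / cross-sectional area
= 118.2 / 19.2
= 6.1563 m/s


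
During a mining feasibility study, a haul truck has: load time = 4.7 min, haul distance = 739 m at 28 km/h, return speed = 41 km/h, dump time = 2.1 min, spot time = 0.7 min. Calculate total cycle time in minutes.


10.165 min

Convert haul speed to m/min: 28 * 1000/60 = 466.6666667 m/min
Haul time = 739 / 466.6666667 = 1.583571429 min
Convert return speed to m/min: 41 * 1000/60 = 683.3333333 m/min
Return time = 739 / 683.3333333 = 1.081463415 min
Total cycle time:
= 4.7 + 1.583571429 + 2.1 + 1.081463415 + 0.7
= 10.165 min


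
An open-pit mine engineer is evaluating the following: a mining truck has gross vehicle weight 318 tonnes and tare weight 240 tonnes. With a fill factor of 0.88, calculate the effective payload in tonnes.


Maximum payload = gross - tare
= 318 - 240 = 78 tonnes
Effective payload = max payload * fill factor
= 78 * 0.88
= 68.64 tonnes

68.64 tonnes


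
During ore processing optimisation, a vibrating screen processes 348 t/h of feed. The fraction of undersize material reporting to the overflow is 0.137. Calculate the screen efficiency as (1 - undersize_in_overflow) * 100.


Screen efficiency = (1 - fraction of undersize in overflow) * 100
= (1 - 0.137) * 100
= 0.863 * 100
= 86.3%

86.3%


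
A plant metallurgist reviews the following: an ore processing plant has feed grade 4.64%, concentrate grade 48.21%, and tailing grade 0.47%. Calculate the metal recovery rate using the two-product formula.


90.7555%

Using the two-product formula:
R = 100 * c * (f - t) / (f * (c - t))
Numerator = 100 * 48.21 * (4.64 - 0.47)
= 100 * 48.21 * 4.17
= 20103.57
Denominator = 4.64 * (48.21 - 0.47)
= 4.64 * 47.74
= 221.5136
R = 20103.57 / 221.5136
= 90.7555%


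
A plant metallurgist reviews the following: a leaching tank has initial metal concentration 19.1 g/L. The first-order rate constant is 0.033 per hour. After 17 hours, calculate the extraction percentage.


42.9362%

Compute the exponent:
-k * t = -0.033 * 17 = -0.561
Remaining concentration:
C = 19.1 * exp(-0.561)
= 19.1 * 0.5706381403
= 10.89918848 g/L
Extracted = 19.1 - 10.89918848 = 8.20081152 g/L
Extraction % = 8.20081152 / 19.1 * 100
= 42.9362%


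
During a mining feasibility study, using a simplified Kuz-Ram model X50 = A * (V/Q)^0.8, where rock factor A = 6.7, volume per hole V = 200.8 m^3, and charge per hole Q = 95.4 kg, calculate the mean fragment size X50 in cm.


Compute V/Q:
V/Q = 200.8 / 95.4 = 2.104821803
Raise to the power 0.8:
(V/Q)^0.8 = 2.104821803^0.8 = 1.813728457
Multiply by A:
X50 = 6.7 * 1.813728457
= 12.152 cm

12.152 cm


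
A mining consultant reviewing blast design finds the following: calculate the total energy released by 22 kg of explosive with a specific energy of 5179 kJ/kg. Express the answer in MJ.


113.938 MJ

Energy = mass * specific_energy / 1000
= 22 * 5179 / 1000
= 113938 / 1000
= 113.938 MJ


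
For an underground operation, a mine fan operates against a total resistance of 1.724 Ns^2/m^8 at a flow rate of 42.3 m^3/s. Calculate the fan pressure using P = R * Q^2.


Compute Q^2:
Q^2 = 42.3^2 = 1789.29
Compute pressure:
P = R * Q^2 = 1.724 * 1789.29
= 3084.736 Pa

3084.736 Pa


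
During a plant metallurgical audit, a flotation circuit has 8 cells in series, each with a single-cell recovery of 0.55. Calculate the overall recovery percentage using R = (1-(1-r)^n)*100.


Complement of single-cell recovery:
1 - r = 1 - 0.55 = 0.45
Raise to power n:
(1 - r)^8 = 0.45^8 = 0.001681512539
Overall recovery:
R = (1 - 0.001681512539) * 100
= 99.8318%

99.8318%


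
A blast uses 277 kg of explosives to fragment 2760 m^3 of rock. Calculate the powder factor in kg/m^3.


Powder factor = explosive mass / rock volume
= 277 / 2760
= 0.1004 kg/m^3

0.1004 kg/m^3


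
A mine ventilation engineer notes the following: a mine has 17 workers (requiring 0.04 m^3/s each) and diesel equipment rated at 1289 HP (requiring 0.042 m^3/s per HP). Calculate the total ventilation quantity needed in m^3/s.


54.818 m^3/s

Airflow for workers:
Q_people = 17 * 0.04 = 0.68 m^3/s
Airflow for diesel equipment:
Q_diesel = 1289 * 0.042 = 54.138 m^3/s
Total ventilation:
Q_total = 0.68 + 54.138
= 54.818 m^3/s


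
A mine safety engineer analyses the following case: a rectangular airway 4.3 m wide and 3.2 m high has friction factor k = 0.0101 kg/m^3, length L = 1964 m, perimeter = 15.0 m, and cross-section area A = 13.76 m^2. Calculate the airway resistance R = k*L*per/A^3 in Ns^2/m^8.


Compute the numerator:
k * L * per = 0.0101 * 1964 * 15.0
= 297.546
Compute the denominator:
A^3 = 13.76^3 = 2605.285376
Resistance:
R = 297.546 / 2605.285376
= 0.1142 Ns^2/m^8

0.1142 Ns^2/m^8


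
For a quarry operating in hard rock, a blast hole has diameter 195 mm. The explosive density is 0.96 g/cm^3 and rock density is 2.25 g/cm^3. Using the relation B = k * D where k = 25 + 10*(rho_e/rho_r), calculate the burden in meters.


5.707 m

First, compute k:
rho_e / rho_r = 0.96 / 2.25 = 0.4266666667
k = 25 + 10 * 0.4266666667 = 29.26666667
Then, compute burden:
B = k * D / 1000 = 29.26666667 * 195 / 1000
= 5707 / 1000
= 5.707 m


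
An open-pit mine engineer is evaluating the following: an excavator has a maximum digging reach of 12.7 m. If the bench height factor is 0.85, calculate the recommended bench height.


10.795 m

Bench height = reach * factor
= 12.7 * 0.85
= 10.795 m


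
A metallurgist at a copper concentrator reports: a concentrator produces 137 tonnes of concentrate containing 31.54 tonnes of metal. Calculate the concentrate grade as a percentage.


Grade = (metal in concentrate / concentrate mass) * 100
= (31.54 / 137) * 100
= 0.2302189781 * 100
= 23.0219%

23.0219%


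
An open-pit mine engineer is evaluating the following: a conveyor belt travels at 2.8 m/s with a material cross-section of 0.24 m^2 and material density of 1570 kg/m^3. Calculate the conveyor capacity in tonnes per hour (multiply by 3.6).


Volumetric flow = speed * area
= 2.8 * 0.24 = 0.672 m^3/s
Mass flow = volumetric * density
= 0.672 * 1570 = 1055.04 kg/s
Convert to t/h: multiply by 3.6
Capacity = 1055.04 * 3.6
= 3798.144 t/h

3798.144 t/h


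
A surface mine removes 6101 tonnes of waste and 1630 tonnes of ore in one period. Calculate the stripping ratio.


3.7429

Stripping ratio = waste tonnage / ore tonnage
= 6101 / 1630
= 3.7429


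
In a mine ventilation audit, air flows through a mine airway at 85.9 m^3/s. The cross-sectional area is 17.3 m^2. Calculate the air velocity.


Velocity = flow rate / cross-sectional area
= 85.9 / 17.3
= 4.9653 m/s

4.9653 m/s


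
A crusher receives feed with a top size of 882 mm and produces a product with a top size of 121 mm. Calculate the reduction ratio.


7.2893

Reduction ratio = feed size / product size
= 882 / 121
= 7.2893


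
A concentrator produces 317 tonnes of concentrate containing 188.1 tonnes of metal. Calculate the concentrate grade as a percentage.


59.3375%

Grade = (metal in concentrate / concentrate mass) * 100
= (188.1 / 317) * 100
= 0.5933753943 * 100
= 59.3375%


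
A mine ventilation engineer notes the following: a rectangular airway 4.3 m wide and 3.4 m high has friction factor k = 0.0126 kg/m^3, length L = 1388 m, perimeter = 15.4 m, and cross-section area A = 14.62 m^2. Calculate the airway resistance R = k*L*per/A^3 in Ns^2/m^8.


0.0862 Ns^2/m^8

Compute the numerator:
k * L * per = 0.0126 * 1388 * 15.4
= 269.32752
Compute the denominator:
A^3 = 14.62^3 = 3124.943128
Resistance:
R = 269.32752 / 3124.943128
= 0.0862 Ns^2/m^8


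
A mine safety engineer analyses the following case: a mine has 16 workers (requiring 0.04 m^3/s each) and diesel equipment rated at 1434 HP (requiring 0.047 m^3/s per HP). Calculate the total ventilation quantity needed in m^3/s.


Airflow for workers:
Q_people = 16 * 0.04 = 0.64 m^3/s
Airflow for diesel equipment:
Q_diesel = 1434 * 0.047 = 67.398 m^3/s
Total ventilation:
Q_total = 0.64 + 67.398
= 68.038 m^3/s

68.038 m^3/s


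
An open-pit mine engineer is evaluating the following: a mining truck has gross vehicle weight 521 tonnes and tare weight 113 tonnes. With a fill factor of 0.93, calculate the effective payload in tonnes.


379.44 tonnes

Maximum payload = gross - tare
= 521 - 113 = 408 tonnes
Effective payload = max payload * fill factor
= 408 * 0.93
= 379.44 tonnes


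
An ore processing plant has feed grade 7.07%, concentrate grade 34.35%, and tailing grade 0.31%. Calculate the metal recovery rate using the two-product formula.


96.486%

Using the two-product formula:
R = 100 * c * (f - t) / (f * (c - t))
Numerator = 100 * 34.35 * (7.07 - 0.31)
= 100 * 34.35 * 6.76
= 23220.6
Denominator = 7.07 * (34.35 - 0.31)
= 7.07 * 34.04
= 240.6628
R = 23220.6 / 240.6628
= 96.486%


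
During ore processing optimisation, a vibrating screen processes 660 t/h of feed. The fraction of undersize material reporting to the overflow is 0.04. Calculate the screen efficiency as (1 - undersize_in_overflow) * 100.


96.0%

Screen efficiency = (1 - fraction of undersize in overflow) * 100
= (1 - 0.04) * 100
= 0.96 * 100
= 96.0%


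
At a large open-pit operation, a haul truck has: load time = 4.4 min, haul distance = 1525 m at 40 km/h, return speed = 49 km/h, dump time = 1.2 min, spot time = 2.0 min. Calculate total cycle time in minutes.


Convert haul speed to m/min: 40 * 1000/60 = 666.6666667 m/min
Haul time = 1525 / 666.6666667 = 2.2875 min
Convert return speed to m/min: 49 * 1000/60 = 816.6666667 m/min
Return time = 1525 / 816.6666667 = 1.867346939 min
Total cycle time:
= 4.4 + 2.2875 + 1.2 + 1.867346939 + 2.0
= 11.7548 min

11.7548 min


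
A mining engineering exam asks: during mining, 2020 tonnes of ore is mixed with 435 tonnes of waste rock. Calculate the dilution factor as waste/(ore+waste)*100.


Total material = ore + waste
= 2020 + 435 = 2455 tonnes
Dilution = waste / total * 100
= 435 / 2455 * 100
= 0.1771894094 * 100
= 17.7189%

17.7189%


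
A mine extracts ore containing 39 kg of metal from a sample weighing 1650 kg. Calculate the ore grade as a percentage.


2.3636%

Ore grade = (metal mass / ore mass) * 100
= (39 / 1650) * 100
= 0.02363636364 * 100
= 2.3636%


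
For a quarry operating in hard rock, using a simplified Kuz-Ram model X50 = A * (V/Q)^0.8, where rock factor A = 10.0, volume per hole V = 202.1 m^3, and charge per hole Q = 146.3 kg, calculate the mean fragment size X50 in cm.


Compute V/Q:
V/Q = 202.1 / 146.3 = 1.381408066
Raise to the power 0.8:
(V/Q)^0.8 = 1.381408066^0.8 = 1.294963686
Multiply by A:
X50 = 10.0 * 1.294963686
= 12.9496 cm

12.9496 cm


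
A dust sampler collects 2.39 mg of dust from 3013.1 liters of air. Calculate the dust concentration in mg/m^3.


0.7932 mg/m^3

Convert liters to m^3: 1 m^3 = 1000 L
Concentration = mass / volume * 1000
= 2.39 / 3013.1 * 1000
= 0.0007932030135 * 1000
= 0.7932 mg/m^3


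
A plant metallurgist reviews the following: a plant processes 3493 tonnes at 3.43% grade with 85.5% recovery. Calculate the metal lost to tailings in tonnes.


17.3724 tonnes

Total metal in feed:
= 3493 * 3.43 / 100 = 119.8099 tonnes
Metal recovered:
= 119.8099 * 85.5 / 100 = 102.4374645 tonnes
Metal lost to tailings:
= 119.8099 - 102.4374645
= 17.3724 tonnes


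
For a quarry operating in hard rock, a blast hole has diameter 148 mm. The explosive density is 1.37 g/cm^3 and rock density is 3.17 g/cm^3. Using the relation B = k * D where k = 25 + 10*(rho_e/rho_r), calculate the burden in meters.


First, compute k:
rho_e / rho_r = 1.37 / 3.17 = 0.4321766562
k = 25 + 10 * 0.4321766562 = 29.32176656
Then, compute burden:
B = k * D / 1000 = 29.32176656 * 148 / 1000
= 4339.621451 / 1000
= 4.3396 m

4.3396 m


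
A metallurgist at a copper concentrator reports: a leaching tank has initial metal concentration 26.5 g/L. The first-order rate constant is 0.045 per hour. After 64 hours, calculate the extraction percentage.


Compute the exponent:
-k * t = -0.045 * 64 = -2.88
Remaining concentration:
C = 26.5 * exp(-2.88)
= 26.5 * 0.05613476283
= 1.487571215 g/L
Extracted = 26.5 - 1.487571215 = 25.01242878 g/L
Extraction % = 25.01242878 / 26.5 * 100
= 94.3865%

94.3865%


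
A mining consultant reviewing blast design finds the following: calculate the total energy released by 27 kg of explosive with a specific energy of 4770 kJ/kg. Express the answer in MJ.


Energy = mass * specific_energy / 1000
= 27 * 4770 / 1000
= 128790 / 1000
= 128.79 MJ

128.79 MJ


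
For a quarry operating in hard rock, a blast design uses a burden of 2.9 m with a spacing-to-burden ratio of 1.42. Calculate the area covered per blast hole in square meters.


11.9422 m^2

First, find the spacing:
Spacing = burden * ratio = 2.9 * 1.42
= 4.118 m
Then, calculate the area:
Area = burden * spacing = 2.9 * 4.118
= 11.9422 m^2


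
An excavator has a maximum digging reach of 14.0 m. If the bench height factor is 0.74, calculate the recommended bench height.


Bench height = reach * factor
= 14.0 * 0.74
= 10.36 m

10.36 m


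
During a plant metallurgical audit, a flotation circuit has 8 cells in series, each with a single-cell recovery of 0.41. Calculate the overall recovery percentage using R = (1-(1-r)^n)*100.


98.5317%

Complement of single-cell recovery:
1 - r = 1 - 0.41 = 0.59
Raise to power n:
(1 - r)^8 = 0.59^8 = 0.01468304376
Overall recovery:
R = (1 - 0.01468304376) * 100
= 98.5317%


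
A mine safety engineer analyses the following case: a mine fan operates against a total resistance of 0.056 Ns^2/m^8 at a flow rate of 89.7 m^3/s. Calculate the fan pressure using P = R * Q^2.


Compute Q^2:
Q^2 = 89.7^2 = 8046.09
Compute pressure:
P = R * Q^2 = 0.056 * 8046.09
= 450.581 Pa

450.581 Pa


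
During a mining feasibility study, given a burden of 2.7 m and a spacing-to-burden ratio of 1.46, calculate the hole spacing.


3.942 m

Spacing = burden * ratio
= 2.7 * 1.46
= 3.942 m


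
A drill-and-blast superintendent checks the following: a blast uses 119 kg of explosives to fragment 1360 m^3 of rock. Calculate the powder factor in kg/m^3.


0.0875 kg/m^3

Powder factor = explosive mass / rock volume
= 119 / 1360
= 0.0875 kg/m^3


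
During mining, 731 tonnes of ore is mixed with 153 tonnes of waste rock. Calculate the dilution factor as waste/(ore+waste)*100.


Total material = ore + waste
= 731 + 153 = 884 tonnes
Dilution = waste / total * 100
= 153 / 884 * 100
= 0.1730769231 * 100
= 17.3077%

17.3077%


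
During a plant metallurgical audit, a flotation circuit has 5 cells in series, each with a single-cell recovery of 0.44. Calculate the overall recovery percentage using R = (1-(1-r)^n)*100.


Complement of single-cell recovery:
1 - r = 1 - 0.44 = 0.56
Raise to power n:
(1 - r)^5 = 0.56^5 = 0.0550731776
Overall recovery:
R = (1 - 0.0550731776) * 100
= 94.4927%

94.4927%


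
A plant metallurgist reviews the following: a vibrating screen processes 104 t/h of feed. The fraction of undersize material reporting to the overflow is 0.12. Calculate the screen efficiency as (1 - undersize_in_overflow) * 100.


Screen efficiency = (1 - fraction of undersize in overflow) * 100
= (1 - 0.12) * 100
= 0.88 * 100
= 88.0%

88.0%


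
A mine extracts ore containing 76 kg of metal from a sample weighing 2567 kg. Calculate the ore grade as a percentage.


2.9607%

Ore grade = (metal mass / ore mass) * 100
= (76 / 2567) * 100
= 0.0296065446 * 100
= 2.9607%


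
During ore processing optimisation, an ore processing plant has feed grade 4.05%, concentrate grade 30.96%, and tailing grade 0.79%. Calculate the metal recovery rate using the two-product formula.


82.6016%

Using the two-product formula:
R = 100 * c * (f - t) / (f * (c - t))
Numerator = 100 * 30.96 * (4.05 - 0.79)
= 100 * 30.96 * 3.26
= 10092.96
Denominator = 4.05 * (30.96 - 0.79)
= 4.05 * 30.17
= 122.1885
R = 10092.96 / 122.1885
= 82.6016%


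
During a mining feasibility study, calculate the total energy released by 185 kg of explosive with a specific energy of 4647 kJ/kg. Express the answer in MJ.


Energy = mass * specific_energy / 1000
= 185 * 4647 / 1000
= 859695 / 1000
= 859.695 MJ

859.695 MJ


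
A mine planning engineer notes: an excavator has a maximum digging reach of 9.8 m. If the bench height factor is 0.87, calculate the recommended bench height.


Bench height = reach * factor
= 9.8 * 0.87
= 8.526 m

8.526 m


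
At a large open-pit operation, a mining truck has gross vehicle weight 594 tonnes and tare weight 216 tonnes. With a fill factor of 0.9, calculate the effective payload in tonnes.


Maximum payload = gross - tare
= 594 - 216 = 378 tonnes
Effective payload = max payload * fill factor
= 378 * 0.9
= 340.2 tonnes

340.2 tonnes


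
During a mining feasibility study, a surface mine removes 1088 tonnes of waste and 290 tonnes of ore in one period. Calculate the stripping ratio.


3.7517

Stripping ratio = waste tonnage / ore tonnage
= 1088 / 290
= 3.7517


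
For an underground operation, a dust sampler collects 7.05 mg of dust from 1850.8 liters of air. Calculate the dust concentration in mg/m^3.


3.8092 mg/m^3

Convert liters to m^3: 1 m^3 = 1000 L
Concentration = mass / volume * 1000
= 7.05 / 1850.8 * 1000
= 0.003809163605 * 1000
= 3.8092 mg/m^3


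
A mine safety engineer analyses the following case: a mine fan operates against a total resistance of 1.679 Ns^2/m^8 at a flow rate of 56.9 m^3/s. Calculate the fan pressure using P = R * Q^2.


5435.9472 Pa

Compute Q^2:
Q^2 = 56.9^2 = 3237.61
Compute pressure:
P = R * Q^2 = 1.679 * 3237.61
= 5435.9472 Pa


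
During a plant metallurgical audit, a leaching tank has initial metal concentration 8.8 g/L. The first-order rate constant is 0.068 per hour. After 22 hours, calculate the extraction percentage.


Compute the exponent:
-k * t = -0.068 * 22 = -1.496
Remaining concentration:
C = 8.8 * exp(-1.496)
= 8.8 * 0.2240244682
= 1.97141532 g/L
Extracted = 8.8 - 1.97141532 = 6.82858468 g/L
Extraction % = 6.82858468 / 8.8 * 100
= 77.5976%

77.5976%


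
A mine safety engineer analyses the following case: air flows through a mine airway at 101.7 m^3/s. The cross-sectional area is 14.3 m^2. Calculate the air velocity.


Velocity = flow rate / cross-sectional area
= 101.7 / 14.3
= 7.1119 m/s

7.1119 m/s


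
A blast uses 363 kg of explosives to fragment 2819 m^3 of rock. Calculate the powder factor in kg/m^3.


0.1288 kg/m^3

Powder factor = explosive mass / rock volume
= 363 / 2819
= 0.1288 kg/m^3


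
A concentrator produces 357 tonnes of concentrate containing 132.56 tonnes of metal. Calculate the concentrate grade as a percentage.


37.1317%

Grade = (metal in concentrate / concentrate mass) * 100
= (132.56 / 357) * 100
= 0.3713165266 * 100
= 37.1317%


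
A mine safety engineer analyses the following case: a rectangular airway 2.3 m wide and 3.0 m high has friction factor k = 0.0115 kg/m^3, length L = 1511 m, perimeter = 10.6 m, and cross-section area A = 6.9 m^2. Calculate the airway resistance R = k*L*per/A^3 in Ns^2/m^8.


0.5607 Ns^2/m^8

Compute the numerator:
k * L * per = 0.0115 * 1511 * 10.6
= 184.1909
Compute the denominator:
A^3 = 6.9^3 = 328.509
Resistance:
R = 184.1909 / 328.509
= 0.5607 Ns^2/m^8


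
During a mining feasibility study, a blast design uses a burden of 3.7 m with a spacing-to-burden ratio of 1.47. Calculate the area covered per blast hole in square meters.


20.1243 m^2

First, find the spacing:
Spacing = burden * ratio = 3.7 * 1.47
= 5.439 m
Then, calculate the area:
Area = burden * spacing = 3.7 * 5.439
= 20.1243 m^2


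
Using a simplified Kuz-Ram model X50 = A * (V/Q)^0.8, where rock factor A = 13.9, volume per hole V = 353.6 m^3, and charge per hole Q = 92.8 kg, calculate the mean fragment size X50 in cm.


40.5309 cm

Compute V/Q:
V/Q = 353.6 / 92.8 = 3.810344828
Raise to the power 0.8:
(V/Q)^0.8 = 3.810344828^0.8 = 2.915891931
Multiply by A:
X50 = 13.9 * 2.915891931
= 40.5309 cm


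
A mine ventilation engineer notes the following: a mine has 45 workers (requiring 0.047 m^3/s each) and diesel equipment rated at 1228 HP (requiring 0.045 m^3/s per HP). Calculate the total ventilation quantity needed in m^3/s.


57.375 m^3/s

Airflow for workers:
Q_people = 45 * 0.047 = 2.115 m^3/s
Airflow for diesel equipment:
Q_diesel = 1228 * 0.045 = 55.26 m^3/s
Total ventilation:
Q_total = 2.115 + 55.26
= 57.375 m^3/s


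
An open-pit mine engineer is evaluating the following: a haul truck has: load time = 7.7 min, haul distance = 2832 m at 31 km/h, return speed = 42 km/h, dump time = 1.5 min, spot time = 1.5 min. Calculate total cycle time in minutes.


Convert haul speed to m/min: 31 * 1000/60 = 516.6666667 m/min
Haul time = 2832 / 516.6666667 = 5.481290323 min
Convert return speed to m/min: 42 * 1000/60 = 700 m/min
Return time = 2832 / 700 = 4.045714286 min
Total cycle time:
= 7.7 + 5.481290323 + 1.5 + 4.045714286 + 1.5
= 20.227 min

20.227 min


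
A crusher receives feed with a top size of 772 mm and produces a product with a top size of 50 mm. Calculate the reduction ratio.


15.44

Reduction ratio = feed size / product size
= 772 / 50
= 15.44


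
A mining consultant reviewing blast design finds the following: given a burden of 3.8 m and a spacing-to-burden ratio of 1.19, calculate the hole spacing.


Spacing = burden * ratio
= 3.8 * 1.19
= 4.522 m

4.522 m


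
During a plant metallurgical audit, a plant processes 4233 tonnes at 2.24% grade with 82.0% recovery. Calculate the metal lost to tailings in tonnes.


Total metal in feed:
= 4233 * 2.24 / 100 = 94.8192 tonnes
Metal recovered:
= 94.8192 * 82.0 / 100 = 77.751744 tonnes
Metal lost to tailings:
= 94.8192 - 77.751744
= 17.0675 tonnes

17.0675 tonnes


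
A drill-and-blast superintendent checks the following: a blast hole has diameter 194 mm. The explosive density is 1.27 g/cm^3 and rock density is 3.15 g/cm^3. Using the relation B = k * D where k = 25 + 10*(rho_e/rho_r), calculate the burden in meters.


First, compute k:
rho_e / rho_r = 1.27 / 3.15 = 0.4031746032
k = 25 + 10 * 0.4031746032 = 29.03174603
Then, compute burden:
B = k * D / 1000 = 29.03174603 * 194 / 1000
= 5632.15873 / 1000
= 5.6322 m

5.6322 m


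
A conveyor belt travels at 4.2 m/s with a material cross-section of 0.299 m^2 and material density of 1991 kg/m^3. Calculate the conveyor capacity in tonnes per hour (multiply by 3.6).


Volumetric flow = speed * area
= 4.2 * 0.299 = 1.2558 m^3/s
Mass flow = volumetric * density
= 1.2558 * 1991 = 2500.2978 kg/s
Convert to t/h: multiply by 3.6
Capacity = 2500.2978 * 3.6
= 9001.0721 t/h

9001.0721 t/h


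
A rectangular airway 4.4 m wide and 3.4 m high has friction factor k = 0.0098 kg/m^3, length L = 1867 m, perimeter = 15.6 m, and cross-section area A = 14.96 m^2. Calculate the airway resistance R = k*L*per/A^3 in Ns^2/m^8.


Compute the numerator:
k * L * per = 0.0098 * 1867 * 15.6
= 285.42696
Compute the denominator:
A^3 = 14.96^3 = 3348.071936
Resistance:
R = 285.42696 / 3348.071936
= 0.0853 Ns^2/m^8

0.0853 Ns^2/m^8


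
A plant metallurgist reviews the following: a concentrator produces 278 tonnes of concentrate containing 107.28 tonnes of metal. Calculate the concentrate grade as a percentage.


38.5899%

Grade = (metal in concentrate / concentrate mass) * 100
= (107.28 / 278) * 100
= 0.3858992806 * 100
= 38.5899%


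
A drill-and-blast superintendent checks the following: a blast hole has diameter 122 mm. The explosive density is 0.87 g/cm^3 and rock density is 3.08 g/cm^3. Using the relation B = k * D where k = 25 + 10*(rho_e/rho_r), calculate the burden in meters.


3.3946 m

First, compute k:
rho_e / rho_r = 0.87 / 3.08 = 0.2824675325
k = 25 + 10 * 0.2824675325 = 27.82467532
Then, compute burden:
B = k * D / 1000 = 27.82467532 * 122 / 1000
= 3394.61039 / 1000
= 3.3946 m


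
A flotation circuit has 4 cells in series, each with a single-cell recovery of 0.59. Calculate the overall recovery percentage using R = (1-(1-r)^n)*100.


Complement of single-cell recovery:
1 - r = 1 - 0.59 = 0.41
Raise to power n:
(1 - r)^4 = 0.41^4 = 0.02825761
Overall recovery:
R = (1 - 0.02825761) * 100
= 97.1742%

97.1742%


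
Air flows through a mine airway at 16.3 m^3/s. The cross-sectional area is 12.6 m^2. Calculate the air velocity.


1.2937 m/s

Velocity = flow rate / cross-sectional area
= 16.3 / 12.6
= 1.2937 m/s


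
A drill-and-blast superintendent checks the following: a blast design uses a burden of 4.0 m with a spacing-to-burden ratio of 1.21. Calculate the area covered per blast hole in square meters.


19.36 m^2

First, find the spacing:
Spacing = burden * ratio = 4.0 * 1.21
= 4.84 m
Then, calculate the area:
Area = burden * spacing = 4.0 * 4.84
= 19.36 m^2


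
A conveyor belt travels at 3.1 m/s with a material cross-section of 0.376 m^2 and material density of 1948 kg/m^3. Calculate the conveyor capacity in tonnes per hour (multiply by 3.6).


Volumetric flow = speed * area
= 3.1 * 0.376 = 1.1656 m^3/s
Mass flow = volumetric * density
= 1.1656 * 1948 = 2270.5888 kg/s
Convert to t/h: multiply by 3.6
Capacity = 2270.5888 * 3.6
= 8174.1197 t/h

8174.1197 t/h


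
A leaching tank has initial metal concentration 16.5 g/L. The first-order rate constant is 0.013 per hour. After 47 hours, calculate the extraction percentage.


Compute the exponent:
-k * t = -0.013 * 47 = -0.611
Remaining concentration:
C = 16.5 * exp(-0.611)
= 16.5 * 0.5428077898
= 8.956328532 g/L
Extracted = 16.5 - 8.956328532 = 7.543671468 g/L
Extraction % = 7.543671468 / 16.5 * 100
= 45.7192%

45.7192%


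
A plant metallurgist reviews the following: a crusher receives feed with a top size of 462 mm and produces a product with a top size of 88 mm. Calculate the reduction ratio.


5.25

Reduction ratio = feed size / product size
= 462 / 88
= 5.25
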